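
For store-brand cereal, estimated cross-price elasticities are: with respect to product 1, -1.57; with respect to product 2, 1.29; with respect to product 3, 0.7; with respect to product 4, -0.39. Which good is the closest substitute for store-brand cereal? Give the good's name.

product 2

Substitutes have ε > 0. Among the positive values, 1.29 (product 2) is largest.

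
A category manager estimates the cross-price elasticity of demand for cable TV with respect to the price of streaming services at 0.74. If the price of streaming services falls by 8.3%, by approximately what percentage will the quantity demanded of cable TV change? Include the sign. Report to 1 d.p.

%ΔQ ≈ ε × %ΔP of streaming services = 0.74 × (-8.3%) = -6.1%.
Demand for cable TV falls by about 6.1%.

-6.1%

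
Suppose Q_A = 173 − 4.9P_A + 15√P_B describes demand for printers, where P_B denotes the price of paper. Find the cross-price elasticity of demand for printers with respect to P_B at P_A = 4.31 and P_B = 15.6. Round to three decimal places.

At P_A = 4.31 and P_B = 15.6: Q_A = 211.126.
∂Q_A/∂P_B = 15/(2√P_B) = 15/(2√15.6) = 1.8989.
ε = (∂Q_A/∂P_B)(P_B/Q_A) = 1.8989 × (15.6/211.126) ≈ 0.140.
ε > 0: substitutes.

0.140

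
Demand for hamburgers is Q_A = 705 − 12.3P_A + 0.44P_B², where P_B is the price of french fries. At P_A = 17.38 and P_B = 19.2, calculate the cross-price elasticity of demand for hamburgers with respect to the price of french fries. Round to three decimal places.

At P_A = 17.38 and P_B = 19.2: Q_A = 653.428.
∂Q_A/∂P_B = 0.88P_B = 0.88(19.2) = 16.8960.
ε = (∂Q_A/∂P_B)(P_B/Q_A) = 16.8960 × (19.2/653.428) ≈ 0.496.

0.496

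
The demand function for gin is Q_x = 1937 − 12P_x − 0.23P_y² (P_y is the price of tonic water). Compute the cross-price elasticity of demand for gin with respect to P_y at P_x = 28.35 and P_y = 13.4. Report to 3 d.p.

-0.053

At P_x = 28.35 and P_y = 13.4: Q_x = 1555.501.
∂Q_x/∂P_y = -0.46P_y = -0.46(13.4) = -6.1640.
ε = (∂Q_x/∂P_y)(P_y/Q_x) = -6.1640 × (13.4/1555.501) ≈ -0.053.
ε < 0: complements.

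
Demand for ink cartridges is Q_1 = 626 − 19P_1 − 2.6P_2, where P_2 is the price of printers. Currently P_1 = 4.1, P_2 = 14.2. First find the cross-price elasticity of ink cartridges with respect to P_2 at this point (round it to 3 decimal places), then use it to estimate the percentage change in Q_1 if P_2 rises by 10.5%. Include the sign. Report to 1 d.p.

-0.8%

At P_1 = 4.1, P_2 = 14.2: Q_1 = 511.18.
∂Q_1/∂P_2 = -2.6.
ε = (∂Q_1/∂P_2)(P_2/Q_1) = -2.6000 × 14.2/511.18 ≈ -0.072.
%ΔQ_1 ≈ ε × %ΔP_2 = -0.072 × (10.5%) = -0.8%.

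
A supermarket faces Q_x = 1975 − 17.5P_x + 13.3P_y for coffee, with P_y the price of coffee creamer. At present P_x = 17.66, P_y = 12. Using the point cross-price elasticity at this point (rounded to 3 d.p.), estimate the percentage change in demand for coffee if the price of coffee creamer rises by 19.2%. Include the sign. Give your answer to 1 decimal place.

1.7%

At P_x = 17.66, P_y = 12: Q_x = 1825.55.
∂Q_x/∂P_y = 13.3.
ε = (∂Q_x/∂P_y)(P_y/Q_x) = 13.3000 × 12/1825.55 ≈ 0.087.
%ΔQ_x ≈ ε × %ΔP_y = 0.087 × (19.2%) = 1.7%.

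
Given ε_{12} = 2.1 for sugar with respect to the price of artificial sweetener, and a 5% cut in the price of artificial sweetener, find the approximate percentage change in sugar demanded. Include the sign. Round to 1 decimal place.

-10.5%

%ΔQ ≈ ε × %ΔP of artificial sweetener = 2.1 × (-5%) = -10.5%.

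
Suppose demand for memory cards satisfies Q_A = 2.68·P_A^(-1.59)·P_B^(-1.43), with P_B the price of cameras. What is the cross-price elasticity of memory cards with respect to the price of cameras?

In a log-linear (constant-elasticity) demand function, the coefficient on the exponent of P_B is the cross-price elasticity.
ε = -1.43. Negative, so memory cards and cameras are complements.

-1.43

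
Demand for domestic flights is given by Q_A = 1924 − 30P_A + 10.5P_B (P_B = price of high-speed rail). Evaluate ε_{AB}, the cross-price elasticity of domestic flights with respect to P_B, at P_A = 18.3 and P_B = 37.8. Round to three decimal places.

At P_A = 18.3 and P_B = 37.8: Q_A = 1771.9.
∂Q_A/∂P_B = 10.5.
ε = (∂Q_A/∂P_B)(P_B/Q_A) = 10.5 × (37.8/1771.9) ≈ 0.224.

0.224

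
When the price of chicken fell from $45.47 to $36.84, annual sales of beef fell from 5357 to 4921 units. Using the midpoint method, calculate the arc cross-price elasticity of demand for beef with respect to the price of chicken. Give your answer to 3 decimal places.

ΔQ_A = 4921 − 5357 = -436; ΔP_B = 36.84 − 45.47 = -8.63.
Midpoints: Q̄_A = 5139.0, P̄_B = 41.16.
ε = (ΔQ_A/Q̄_A)/(ΔP_B/P̄_B) = (-436/5139.0)/(-8.63/41.16) ≈ 0.405.
ε > 0: beef and chicken are substitutes.

0.405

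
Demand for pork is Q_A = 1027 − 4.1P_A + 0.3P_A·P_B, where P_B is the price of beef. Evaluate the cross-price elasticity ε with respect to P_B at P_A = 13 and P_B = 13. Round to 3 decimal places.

At P_A = 13 and P_B = 13: Q_A = 1024.4.
∂Q_A/∂P_B = 0.3P_A = 0.3(13) = 3.9000.
ε = (∂Q_A/∂P_B)(P_B/Q_A) = 3.9000 × (13/1024.4) ≈ 0.049.

0.049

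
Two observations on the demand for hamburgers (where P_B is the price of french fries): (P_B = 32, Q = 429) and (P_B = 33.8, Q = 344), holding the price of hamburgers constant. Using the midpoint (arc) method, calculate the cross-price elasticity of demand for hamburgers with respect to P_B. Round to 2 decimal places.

ΔQ_A = 344 − 429 = -85; ΔP_B = 33.8 − 32 = 1.8.
Midpoints: Q̄_A = 386.5, P̄_B = 32.90.
ε = (ΔQ_A/Q̄_A)/(ΔP_B/P̄_B) = (-85/386.5)/(1.8/32.90) ≈ -4.02.

-4.02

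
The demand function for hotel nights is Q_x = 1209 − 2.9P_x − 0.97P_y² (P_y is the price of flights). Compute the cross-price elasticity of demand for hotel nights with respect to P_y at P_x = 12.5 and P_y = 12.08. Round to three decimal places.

-0.275

At P_x = 12.5 and P_y = 12.08: Q_x = 1031.201.
∂Q_x/∂P_y = -1.94P_y = -1.94(12.08) = -23.4352.
ε = (∂Q_x/∂P_y)(P_y/Q_x) = -23.4352 × (12.08/1031.201) ≈ -0.275.
ε < 0: complements.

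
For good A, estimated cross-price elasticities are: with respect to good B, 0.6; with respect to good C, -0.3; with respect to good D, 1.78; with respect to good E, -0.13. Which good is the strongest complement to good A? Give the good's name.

good C

Complements have ε < 0. The most negative value is -0.3 (good C).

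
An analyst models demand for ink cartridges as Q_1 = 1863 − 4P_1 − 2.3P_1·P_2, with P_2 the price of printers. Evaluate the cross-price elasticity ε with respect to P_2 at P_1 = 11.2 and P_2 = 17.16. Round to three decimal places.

-0.321

At P_1 = 11.2 and P_2 = 17.16: Q_1 = 1376.158.
∂Q_1/∂P_2 = -2.3P_1 = -2.3(11.2) = -25.7600.
ε = (∂Q_1/∂P_2)(P_2/Q_1) = -25.7600 × (17.16/1376.158) ≈ -0.321.
ε < 0: complements.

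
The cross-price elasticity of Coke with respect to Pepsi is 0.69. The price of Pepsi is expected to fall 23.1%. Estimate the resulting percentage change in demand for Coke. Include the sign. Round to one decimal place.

%ΔQ ≈ ε × %ΔP of Pepsi = 0.69 × (-23.1%) = -15.9%.
Demand for Coke falls by about 15.9%.

-15.9%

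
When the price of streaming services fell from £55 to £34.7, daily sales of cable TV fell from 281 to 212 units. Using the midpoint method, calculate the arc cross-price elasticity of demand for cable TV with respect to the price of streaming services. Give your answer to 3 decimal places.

ΔQ_A = 212 − 281 = -69; ΔP_B = 34.7 − 55 = -20.3.
Midpoints: Q̄_A = 246.5, P̄_B = 44.85.
ε = (ΔQ_A/Q̄_A)/(ΔP_B/P̄_B) = (-69/246.5)/(-20.3/44.85) ≈ 0.618.

0.618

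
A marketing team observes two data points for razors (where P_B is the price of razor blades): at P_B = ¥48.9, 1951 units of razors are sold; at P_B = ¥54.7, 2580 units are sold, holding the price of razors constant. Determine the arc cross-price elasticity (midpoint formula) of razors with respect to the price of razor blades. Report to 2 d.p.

2.48

ΔQ_A = 2580 − 1951 = 629; ΔP_B = 54.7 − 48.9 = 5.8.
Midpoints: Q̄_A = 2265.5, P̄_B = 51.80.
ε = (ΔQ_A/Q̄_A)/(ΔP_B/P̄_B) = (629/2265.5)/(5.8/51.80) ≈ 2.48.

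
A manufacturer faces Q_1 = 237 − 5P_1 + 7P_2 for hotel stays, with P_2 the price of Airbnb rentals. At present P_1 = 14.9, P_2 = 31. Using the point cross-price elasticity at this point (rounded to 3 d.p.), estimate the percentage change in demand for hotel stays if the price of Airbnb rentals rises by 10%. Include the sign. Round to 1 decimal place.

At P_1 = 14.9, P_2 = 31: Q_1 = 379.5.
∂Q_1/∂P_2 = 7.
ε = (∂Q_1/∂P_2)(P_2/Q_1) = 7.0000 × 31/379.5 ≈ 0.572.
%ΔQ_1 ≈ ε × %ΔP_2 = 0.572 × (10%) = 5.7%.

5.7%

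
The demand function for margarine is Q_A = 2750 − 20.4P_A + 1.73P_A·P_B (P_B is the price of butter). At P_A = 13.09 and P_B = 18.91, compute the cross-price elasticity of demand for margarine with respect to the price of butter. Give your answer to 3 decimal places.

At P_A = 13.09 and P_B = 18.91: Q_A = 2911.194.
∂Q_A/∂P_B = 1.73P_A = 1.73(13.09) = 22.6457.
ε = (∂Q_A/∂P_B)(P_B/Q_A) = 22.6457 × (18.91/2911.194) ≈ 0.147.

0.147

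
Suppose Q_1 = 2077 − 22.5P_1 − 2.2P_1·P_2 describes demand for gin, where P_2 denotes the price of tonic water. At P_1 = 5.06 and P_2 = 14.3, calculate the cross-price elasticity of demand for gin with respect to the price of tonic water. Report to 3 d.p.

-0.088

At P_1 = 5.06 and P_2 = 14.3: Q_1 = 1803.962.
∂Q_1/∂P_2 = -2.2P_1 = -2.2(5.06) = -11.1320.
ε = (∂Q_1/∂P_2)(P_2/Q_1) = -11.1320 × (14.3/1803.962) ≈ -0.088.
ε < 0: complements.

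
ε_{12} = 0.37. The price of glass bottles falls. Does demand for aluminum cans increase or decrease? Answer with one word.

decrease

ε > 0 and the price of glass bottles falls, so the quantity of aluminum cans moves in the same direction: it decreases.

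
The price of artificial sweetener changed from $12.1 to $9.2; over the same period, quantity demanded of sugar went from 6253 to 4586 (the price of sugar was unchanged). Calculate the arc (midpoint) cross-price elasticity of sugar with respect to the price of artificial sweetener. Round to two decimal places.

1.13

ΔQ_A = 4586 − 6253 = -1667; ΔP_B = 9.2 − 12.1 = -2.9.
Midpoints: Q̄_A = 5419.5, P̄_B = 10.65.
ε = (ΔQ_A/Q̄_A)/(ΔP_B/P̄_B) = (-1667/5419.5)/(-2.9/10.65) ≈ 1.13.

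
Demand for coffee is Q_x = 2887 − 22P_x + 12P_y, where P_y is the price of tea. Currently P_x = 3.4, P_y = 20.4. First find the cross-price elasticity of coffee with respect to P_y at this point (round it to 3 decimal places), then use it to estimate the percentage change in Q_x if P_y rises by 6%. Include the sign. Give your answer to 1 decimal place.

0.5%

At P_x = 3.4, P_y = 20.4: Q_x = 3057.
∂Q_x/∂P_y = 12.
ε = (∂Q_x/∂P_y)(P_y/Q_x) = 12.0000 × 20.4/3057 ≈ 0.080.
%ΔQ_x ≈ ε × %ΔP_y = 0.080 × (6%) = 0.5%.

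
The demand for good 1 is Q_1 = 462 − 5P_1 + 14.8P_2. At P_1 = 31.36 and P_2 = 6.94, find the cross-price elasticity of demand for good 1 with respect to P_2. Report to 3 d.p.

0.252

At P_1 = 31.36 and P_2 = 6.94: Q_1 = 407.912.
∂Q_1/∂P_2 = 14.8.
ε = (∂Q_1/∂P_2)(P_2/Q_1) = 14.8 × (6.94/407.912) ≈ 0.252.
Since ε > 0, good 1 and good 2 are substitutes.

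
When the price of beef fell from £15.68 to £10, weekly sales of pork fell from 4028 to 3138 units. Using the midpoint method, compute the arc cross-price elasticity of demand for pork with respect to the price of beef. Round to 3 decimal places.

0.562

ΔQ_A = 3138 − 4028 = -890; ΔP_B = 10 − 15.68 = -5.68.
Midpoints: Q̄_A = 3583.0, P̄_B = 12.84.
ε = (ΔQ_A/Q̄_A)/(ΔP_B/P̄_B) = (-890/3583.0)/(-5.68/12.84) ≈ 0.562.
ε > 0: pork and beef are substitutes.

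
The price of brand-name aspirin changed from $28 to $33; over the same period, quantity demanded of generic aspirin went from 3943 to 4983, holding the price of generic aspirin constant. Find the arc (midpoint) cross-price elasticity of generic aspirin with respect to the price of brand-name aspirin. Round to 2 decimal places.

1.42

ΔQ_A = 4983 − 3943 = 1040; ΔP_B = 33 − 28 = 5.
Midpoints: Q̄_A = 4463.0, P̄_B = 30.50.
ε = (ΔQ_A/Q̄_A)/(ΔP_B/P̄_B) = (1040/4463.0)/(5/30.50) ≈ 1.42.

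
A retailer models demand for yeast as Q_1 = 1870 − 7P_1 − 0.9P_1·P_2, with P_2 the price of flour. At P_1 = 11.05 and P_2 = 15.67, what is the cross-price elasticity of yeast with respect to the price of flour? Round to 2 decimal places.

At P_1 = 11.05 and P_2 = 15.67: Q_1 = 1636.812.
∂Q_1/∂P_2 = -0.9P_1 = -0.9(11.05) = -9.9450.
ε = (∂Q_1/∂P_2)(P_2/Q_1) = -9.9450 × (15.67/1636.812) ≈ -0.10.
ε < 0: complements.

-0.10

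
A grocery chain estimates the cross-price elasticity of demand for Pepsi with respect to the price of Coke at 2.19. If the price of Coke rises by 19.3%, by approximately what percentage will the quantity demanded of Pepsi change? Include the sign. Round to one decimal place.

%ΔQ ≈ ε × %ΔP of Coke = 2.19 × (19.3%) = 42.3%.

42.3%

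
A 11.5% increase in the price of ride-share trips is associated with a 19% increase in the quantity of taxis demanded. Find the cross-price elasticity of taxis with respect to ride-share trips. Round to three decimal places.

ε = (%ΔQ of taxis) / (%ΔP of ride-share trips) = (19%) / (11.5%) ≈ 1.652.

1.652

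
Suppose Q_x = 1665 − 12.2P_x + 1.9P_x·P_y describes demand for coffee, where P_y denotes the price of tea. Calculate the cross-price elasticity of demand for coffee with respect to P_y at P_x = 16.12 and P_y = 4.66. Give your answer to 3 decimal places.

0.089

At P_x = 16.12 and P_y = 4.66: Q_x = 1611.062.
∂Q_x/∂P_y = 1.9P_x = 1.9(16.12) = 30.6280.
ε = (∂Q_x/∂P_y)(P_y/Q_x) = 30.6280 × (4.66/1611.062) ≈ 0.089.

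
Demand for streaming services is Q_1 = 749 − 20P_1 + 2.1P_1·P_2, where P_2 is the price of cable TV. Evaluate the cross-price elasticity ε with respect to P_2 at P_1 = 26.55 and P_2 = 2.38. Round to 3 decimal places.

0.378

At P_1 = 26.55 and P_2 = 2.38: Q_1 = 350.697.
∂Q_1/∂P_2 = 2.1P_1 = 2.1(26.55) = 55.7550.
ε = (∂Q_1/∂P_2)(P_2/Q_1) = 55.7550 × (2.38/350.697) ≈ 0.378.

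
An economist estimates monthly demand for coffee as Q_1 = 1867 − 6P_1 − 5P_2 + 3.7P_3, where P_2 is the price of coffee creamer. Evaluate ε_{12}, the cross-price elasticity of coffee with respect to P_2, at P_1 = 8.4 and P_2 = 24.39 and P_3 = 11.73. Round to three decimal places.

-0.070

At P_1 = 8.4 and P_2 = 24.39 and P_3 = 11.73: Q_1 = 1738.051.
∂Q_1/∂P_2 = -5.
ε = (∂Q_1/∂P_2)(P_2/Q_1) = -5 × (24.39/1738.051) ≈ -0.070.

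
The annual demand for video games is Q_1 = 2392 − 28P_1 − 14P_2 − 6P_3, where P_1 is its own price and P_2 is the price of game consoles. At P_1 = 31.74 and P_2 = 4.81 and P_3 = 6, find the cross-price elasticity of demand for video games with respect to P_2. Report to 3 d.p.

-0.048

At P_1 = 31.74 and P_2 = 4.81 and P_3 = 6: Q_1 = 1399.94.
∂Q_1/∂P_2 = -14.
ε = (∂Q_1/∂P_2)(P_2/Q_1) = -14 × (4.81/1399.94) ≈ -0.048.
Since ε < 0, video games and game consoles are complements.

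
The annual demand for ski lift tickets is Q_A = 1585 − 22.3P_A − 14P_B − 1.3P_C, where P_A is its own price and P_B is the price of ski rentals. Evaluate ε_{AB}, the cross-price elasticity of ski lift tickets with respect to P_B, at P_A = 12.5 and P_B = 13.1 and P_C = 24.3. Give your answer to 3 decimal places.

At P_A = 12.5 and P_B = 13.1 and P_C = 24.3: Q_A = 1091.26.
∂Q_A/∂P_B = -14.
ε = (∂Q_A/∂P_B)(P_B/Q_A) = -14 × (13.1/1091.26) ≈ -0.168.

-0.168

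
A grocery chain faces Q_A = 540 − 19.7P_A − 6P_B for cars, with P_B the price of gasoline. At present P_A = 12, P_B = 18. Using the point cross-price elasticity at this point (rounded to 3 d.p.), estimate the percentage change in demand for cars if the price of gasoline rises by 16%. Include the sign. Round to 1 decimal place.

At P_A = 12, P_B = 18: Q_A = 195.6.
∂Q_A/∂P_B = -6.
ε = (∂Q_A/∂P_B)(P_B/Q_A) = -6.0000 × 18/195.6 ≈ -0.552.
%ΔQ_A ≈ ε × %ΔP_B = -0.552 × (16%) = -8.8%.

-8.8%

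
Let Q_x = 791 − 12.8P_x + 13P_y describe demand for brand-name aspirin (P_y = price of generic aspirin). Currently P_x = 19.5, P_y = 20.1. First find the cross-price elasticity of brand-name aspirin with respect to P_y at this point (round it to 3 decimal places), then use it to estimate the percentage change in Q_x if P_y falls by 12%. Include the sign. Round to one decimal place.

At P_x = 19.5, P_y = 20.1: Q_x = 802.7.
∂Q_x/∂P_y = 13.
ε = (∂Q_x/∂P_y)(P_y/Q_x) = 13.0000 × 20.1/802.7 ≈ 0.326.
%ΔQ_x ≈ ε × %ΔP_y = 0.326 × (-12%) = -3.9%.

-3.9%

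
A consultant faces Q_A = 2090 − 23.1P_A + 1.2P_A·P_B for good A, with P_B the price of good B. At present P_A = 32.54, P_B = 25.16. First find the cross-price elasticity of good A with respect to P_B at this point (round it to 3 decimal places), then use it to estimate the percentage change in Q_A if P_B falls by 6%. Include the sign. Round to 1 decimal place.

-2.5%

At P_A = 32.54, P_B = 25.16: Q_A = 2320.774.
∂Q_A/∂P_B = 1.2P_A = 39.0480.
ε = (∂Q_A/∂P_B)(P_B/Q_A) = 39.0480 × 25.16/2320.774 ≈ 0.423.
%ΔQ_A ≈ ε × %ΔP_B = 0.423 × (-6%) = -2.5%.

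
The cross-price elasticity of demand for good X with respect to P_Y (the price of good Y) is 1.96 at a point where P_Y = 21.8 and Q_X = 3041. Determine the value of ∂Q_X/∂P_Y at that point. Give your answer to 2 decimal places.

273.41

ε = (∂Q_X/∂P_Y)·(P_Y/Q_X) ⇒ ∂Q_X/∂P_Y = ε·Q_X/P_Y = 1.96 × 3041/21.8 ≈ 273.41.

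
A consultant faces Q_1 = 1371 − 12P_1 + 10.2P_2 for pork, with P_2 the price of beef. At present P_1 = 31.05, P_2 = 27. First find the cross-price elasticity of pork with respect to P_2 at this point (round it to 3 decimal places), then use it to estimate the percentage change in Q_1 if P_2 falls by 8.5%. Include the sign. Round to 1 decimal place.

-1.8%

At P_1 = 31.05, P_2 = 27: Q_1 = 1273.8.
∂Q_1/∂P_2 = 10.2.
ε = (∂Q_1/∂P_2)(P_2/Q_1) = 10.2000 × 27/1273.8 ≈ 0.216.
%ΔQ_1 ≈ ε × %ΔP_2 = 0.216 × (-8.5%) = -1.8%.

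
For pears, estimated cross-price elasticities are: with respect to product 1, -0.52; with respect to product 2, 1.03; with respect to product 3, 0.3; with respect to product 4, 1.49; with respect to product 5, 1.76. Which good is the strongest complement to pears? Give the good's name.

Complements have ε < 0. The most negative value is -0.52 (product 1).

product 1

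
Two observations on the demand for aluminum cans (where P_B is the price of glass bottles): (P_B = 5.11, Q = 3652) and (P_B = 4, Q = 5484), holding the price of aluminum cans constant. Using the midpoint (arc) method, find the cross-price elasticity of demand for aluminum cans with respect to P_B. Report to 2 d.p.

-1.65

ΔQ_A = 5484 − 3652 = 1832; ΔP_B = 4 − 5.11 = -1.11.
Midpoints: Q̄_A = 4568.0, P̄_B = 4.55.
ε = (ΔQ_A/Q̄_A)/(ΔP_B/P̄_B) = (1832/4568.0)/(-1.11/4.55) ≈ -1.65.
ε < 0: aluminum cans and glass bottles are complements.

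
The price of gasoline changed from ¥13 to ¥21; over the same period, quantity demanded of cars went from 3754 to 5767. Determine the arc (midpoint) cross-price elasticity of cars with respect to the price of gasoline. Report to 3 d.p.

ΔQ_A = 5767 − 3754 = 2013; ΔP_B = 21 − 13 = 8.
Midpoints: Q̄_A = 4760.5, P̄_B = 17.00.
ε = (ΔQ_A/Q̄_A)/(ΔP_B/P̄_B) = (2013/4760.5)/(8/17.00) ≈ 0.899.

0.899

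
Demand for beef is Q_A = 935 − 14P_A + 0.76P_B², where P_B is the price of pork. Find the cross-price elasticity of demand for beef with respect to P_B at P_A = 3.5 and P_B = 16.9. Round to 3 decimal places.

At P_A = 3.5 and P_B = 16.9: Q_A = 1103.064.
∂Q_A/∂P_B = 1.52P_B = 1.52(16.9) = 25.6880.
ε = (∂Q_A/∂P_B)(P_B/Q_A) = 25.6880 × (16.9/1103.064) ≈ 0.394.
ε > 0: substitutes.

0.394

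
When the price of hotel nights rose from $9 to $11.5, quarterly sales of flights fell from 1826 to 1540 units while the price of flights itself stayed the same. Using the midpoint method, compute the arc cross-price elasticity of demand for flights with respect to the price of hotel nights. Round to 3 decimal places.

ΔQ_A = 1540 − 1826 = -286; ΔP_B = 11.5 − 9 = 2.5.
Midpoints: Q̄_A = 1683.0, P̄_B = 10.25.
ε = (ΔQ_A/Q̄_A)/(ΔP_B/P̄_B) = (-286/1683.0)/(2.5/10.25) ≈ -0.697.

-0.697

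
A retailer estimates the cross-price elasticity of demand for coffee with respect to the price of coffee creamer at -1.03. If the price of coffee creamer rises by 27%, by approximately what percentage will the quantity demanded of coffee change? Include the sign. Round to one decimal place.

%ΔQ ≈ ε × %ΔP of coffee creamer = -1.03 × (27%) = -27.8%.

-27.8%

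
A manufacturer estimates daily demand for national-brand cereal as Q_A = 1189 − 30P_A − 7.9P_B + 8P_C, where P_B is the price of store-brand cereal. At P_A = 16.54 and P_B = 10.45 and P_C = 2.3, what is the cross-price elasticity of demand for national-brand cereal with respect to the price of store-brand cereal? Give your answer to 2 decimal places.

At P_A = 16.54 and P_B = 10.45 and P_C = 2.3: Q_A = 628.645.
∂Q_A/∂P_B = -7.9.
ε = (∂Q_A/∂P_B)(P_B/Q_A) = -7.9 × (10.45/628.645) ≈ -0.13.
Since ε < 0, national-brand cereal and store-brand cereal are complements.

-0.13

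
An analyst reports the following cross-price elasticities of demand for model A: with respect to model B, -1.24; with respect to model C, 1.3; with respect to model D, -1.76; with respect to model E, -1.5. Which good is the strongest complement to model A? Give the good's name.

Complements have ε < 0. The most negative value is -1.76 (model D).

model D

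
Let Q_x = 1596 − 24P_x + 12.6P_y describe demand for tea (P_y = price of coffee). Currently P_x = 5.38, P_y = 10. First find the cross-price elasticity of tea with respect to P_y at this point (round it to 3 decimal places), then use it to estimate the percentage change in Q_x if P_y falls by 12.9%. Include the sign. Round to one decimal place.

-1.0%

At P_x = 5.38, P_y = 10: Q_x = 1592.88.
∂Q_x/∂P_y = 12.6.
ε = (∂Q_x/∂P_y)(P_y/Q_x) = 12.6000 × 10/1592.88 ≈ 0.079.
%ΔQ_x ≈ ε × %ΔP_y = 0.079 × (-12.9%) = -1.0%.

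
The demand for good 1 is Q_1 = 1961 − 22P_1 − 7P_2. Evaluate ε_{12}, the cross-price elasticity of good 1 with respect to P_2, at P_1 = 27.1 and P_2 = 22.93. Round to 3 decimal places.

-0.133

At P_1 = 27.1 and P_2 = 22.93: Q_1 = 1204.29.
∂Q_1/∂P_2 = -7.
ε = (∂Q_1/∂P_2)(P_2/Q_1) = -7 × (22.93/1204.29) ≈ -0.133.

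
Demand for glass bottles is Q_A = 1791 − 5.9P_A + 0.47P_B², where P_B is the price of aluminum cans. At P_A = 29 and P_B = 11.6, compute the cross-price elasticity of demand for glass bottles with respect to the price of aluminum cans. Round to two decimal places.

At P_A = 29 and P_B = 11.6: Q_A = 1683.143.
∂Q_A/∂P_B = 0.94P_B = 0.94(11.6) = 10.9040.
ε = (∂Q_A/∂P_B)(P_B/Q_A) = 10.9040 × (11.6/1683.143) ≈ 0.08.
ε > 0: substitutes.

0.08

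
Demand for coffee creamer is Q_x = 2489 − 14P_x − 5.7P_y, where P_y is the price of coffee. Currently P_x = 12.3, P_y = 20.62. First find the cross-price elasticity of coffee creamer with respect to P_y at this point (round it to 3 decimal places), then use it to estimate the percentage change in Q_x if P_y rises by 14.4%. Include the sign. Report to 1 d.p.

At P_x = 12.3, P_y = 20.62: Q_x = 2199.266.
∂Q_x/∂P_y = -5.7.
ε = (∂Q_x/∂P_y)(P_y/Q_x) = -5.7000 × 20.62/2199.266 ≈ -0.053.
%ΔQ_x ≈ ε × %ΔP_y = -0.053 × (14.4%) = -0.8%.

-0.8%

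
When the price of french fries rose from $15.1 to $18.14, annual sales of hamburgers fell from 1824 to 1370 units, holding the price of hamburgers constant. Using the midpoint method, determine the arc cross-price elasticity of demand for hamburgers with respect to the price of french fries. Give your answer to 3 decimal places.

-1.554

ΔQ_A = 1370 − 1824 = -454; ΔP_B = 18.14 − 15.1 = 3.04.
Midpoints: Q̄_A = 1597.0, P̄_B = 16.62.
ε = (ΔQ_A/Q̄_A)/(ΔP_B/P̄_B) = (-454/1597.0)/(3.04/16.62) ≈ -1.554.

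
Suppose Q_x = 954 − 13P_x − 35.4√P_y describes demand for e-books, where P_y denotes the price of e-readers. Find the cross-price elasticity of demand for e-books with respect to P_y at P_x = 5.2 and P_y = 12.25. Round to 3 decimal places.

At P_x = 5.2 and P_y = 12.25: Q_x = 762.5.
∂Q_x/∂P_y = -35.4/(2√P_y) = -35.4/(2√12.25) = -5.0571.
ε = (∂Q_x/∂P_y)(P_y/Q_x) = -5.0571 × (12.25/762.5) ≈ -0.081.

-0.081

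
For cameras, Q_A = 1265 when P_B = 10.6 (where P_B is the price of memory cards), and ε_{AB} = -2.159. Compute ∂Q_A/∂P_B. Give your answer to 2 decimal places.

-257.65

ε = (∂Q_A/∂P_B)·(P_B/Q_A) ⇒ ∂Q_A/∂P_B = ε·Q_A/P_B = -2.159 × 1265/10.6 ≈ -257.65.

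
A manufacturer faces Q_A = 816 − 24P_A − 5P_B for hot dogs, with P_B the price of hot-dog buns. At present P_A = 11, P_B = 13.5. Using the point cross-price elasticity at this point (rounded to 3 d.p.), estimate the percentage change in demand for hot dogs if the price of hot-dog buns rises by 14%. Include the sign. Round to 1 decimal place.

At P_A = 11, P_B = 13.5: Q_A = 484.5.
∂Q_A/∂P_B = -5.
ε = (∂Q_A/∂P_B)(P_B/Q_A) = -5.0000 × 13.5/484.5 ≈ -0.139.
%ΔQ_A ≈ ε × %ΔP_B = -0.139 × (14%) = -1.9%.

-1.9%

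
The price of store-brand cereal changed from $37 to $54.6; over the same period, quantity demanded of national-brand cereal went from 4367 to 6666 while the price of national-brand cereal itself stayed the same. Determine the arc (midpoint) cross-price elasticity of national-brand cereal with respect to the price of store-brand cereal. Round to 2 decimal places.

ΔQ_A = 6666 − 4367 = 2299; ΔP_B = 54.6 − 37 = 17.6.
Midpoints: Q̄_A = 5516.5, P̄_B = 45.80.
ε = (ΔQ_A/Q̄_A)/(ΔP_B/P̄_B) = (2299/5516.5)/(17.6/45.80) ≈ 1.08.
ε > 0: national-brand cereal and store-brand cereal are substitutes.

1.08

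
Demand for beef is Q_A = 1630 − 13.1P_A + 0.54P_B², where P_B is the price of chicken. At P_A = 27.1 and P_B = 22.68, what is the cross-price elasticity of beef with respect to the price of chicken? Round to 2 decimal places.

At P_A = 27.1 and P_B = 22.68: Q_A = 1552.756.
∂Q_A/∂P_B = 1.08P_B = 1.08(22.68) = 24.4944.
ε = (∂Q_A/∂P_B)(P_B/Q_A) = 24.4944 × (22.68/1552.756) ≈ 0.36.

0.36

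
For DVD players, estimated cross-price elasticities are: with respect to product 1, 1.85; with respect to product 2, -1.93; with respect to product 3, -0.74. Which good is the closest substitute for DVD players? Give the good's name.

Substitutes have ε > 0. Among the positive values, 1.85 (product 1) is largest.

product 1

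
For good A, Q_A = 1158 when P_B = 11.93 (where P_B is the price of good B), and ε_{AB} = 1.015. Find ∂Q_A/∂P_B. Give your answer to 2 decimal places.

ε = (∂Q_A/∂P_B)·(P_B/Q_A) ⇒ ∂Q_A/∂P_B = ε·Q_A/P_B = 1.015 × 1158/11.93 ≈ 98.52.

98.52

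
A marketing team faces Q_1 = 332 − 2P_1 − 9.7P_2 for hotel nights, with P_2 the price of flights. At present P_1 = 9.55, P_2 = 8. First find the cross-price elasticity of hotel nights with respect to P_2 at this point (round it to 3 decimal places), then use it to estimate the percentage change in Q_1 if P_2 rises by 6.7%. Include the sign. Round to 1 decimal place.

At P_1 = 9.55, P_2 = 8: Q_1 = 235.3.
∂Q_1/∂P_2 = -9.7.
ε = (∂Q_1/∂P_2)(P_2/Q_1) = -9.7000 × 8/235.3 ≈ -0.330.
%ΔQ_1 ≈ ε × %ΔP_2 = -0.330 × (6.7%) = -2.2%.

-2.2%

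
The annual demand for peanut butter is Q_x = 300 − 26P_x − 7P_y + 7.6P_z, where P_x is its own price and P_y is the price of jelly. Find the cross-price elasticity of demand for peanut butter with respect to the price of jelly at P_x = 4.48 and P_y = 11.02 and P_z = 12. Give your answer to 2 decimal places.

At P_x = 4.48 and P_y = 11.02 and P_z = 12: Q_x = 197.58.
∂Q_x/∂P_y = -7.
ε = (∂Q_x/∂P_y)(P_y/Q_x) = -7 × (11.02/197.58) ≈ -0.39.
Since ε < 0, peanut butter and jelly are complements.

-0.39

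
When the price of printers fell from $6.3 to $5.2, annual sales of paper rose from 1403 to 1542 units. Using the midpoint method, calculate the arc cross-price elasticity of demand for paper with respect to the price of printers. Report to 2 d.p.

-0.49

ΔQ_A = 1542 − 1403 = 139; ΔP_B = 5.2 − 6.3 = -1.1.
Midpoints: Q̄_A = 1472.5, P̄_B = 5.75.
ε = (ΔQ_A/Q̄_A)/(ΔP_B/P̄_B) = (139/1472.5)/(-1.1/5.75) ≈ -0.49.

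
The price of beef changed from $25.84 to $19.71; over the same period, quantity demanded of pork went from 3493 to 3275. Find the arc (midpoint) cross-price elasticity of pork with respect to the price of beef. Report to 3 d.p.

ΔQ_A = 3275 − 3493 = -218; ΔP_B = 19.71 − 25.84 = -6.13.
Midpoints: Q̄_A = 3384.0, P̄_B = 22.77.
ε = (ΔQ_A/Q̄_A)/(ΔP_B/P̄_B) = (-218/3384.0)/(-6.13/22.77) ≈ 0.239.
ε > 0: pork and beef are substitutes.

0.239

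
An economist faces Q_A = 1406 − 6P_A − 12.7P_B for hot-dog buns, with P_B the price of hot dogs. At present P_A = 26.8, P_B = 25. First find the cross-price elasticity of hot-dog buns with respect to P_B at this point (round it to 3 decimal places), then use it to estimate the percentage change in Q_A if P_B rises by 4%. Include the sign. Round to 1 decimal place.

-1.4%

At P_A = 26.8, P_B = 25: Q_A = 927.7.
∂Q_A/∂P_B = -12.7.
ε = (∂Q_A/∂P_B)(P_B/Q_A) = -12.7000 × 25/927.7 ≈ -0.342.
%ΔQ_A ≈ ε × %ΔP_B = -0.342 × (4%) = -1.4%.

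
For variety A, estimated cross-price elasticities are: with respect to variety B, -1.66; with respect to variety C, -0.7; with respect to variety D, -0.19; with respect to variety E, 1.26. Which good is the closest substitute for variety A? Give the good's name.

Substitutes have ε > 0. Among the positive values, 1.26 (variety E) is largest.

variety E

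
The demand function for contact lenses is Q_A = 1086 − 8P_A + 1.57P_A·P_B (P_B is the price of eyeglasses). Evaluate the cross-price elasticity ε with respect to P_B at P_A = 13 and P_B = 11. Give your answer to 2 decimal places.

0.19

At P_A = 13 and P_B = 11: Q_A = 1206.51.
∂Q_A/∂P_B = 1.57P_A = 1.57(13) = 20.4100.
ε = (∂Q_A/∂P_B)(P_B/Q_A) = 20.4100 × (11/1206.51) ≈ 0.19.
ε > 0: substitutes.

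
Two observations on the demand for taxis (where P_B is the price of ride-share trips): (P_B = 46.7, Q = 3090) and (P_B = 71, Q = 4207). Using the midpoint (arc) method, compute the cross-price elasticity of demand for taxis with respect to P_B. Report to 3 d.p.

ΔQ_A = 4207 − 3090 = 1117; ΔP_B = 71 − 46.7 = 24.3.
Midpoints: Q̄_A = 3648.5, P̄_B = 58.85.
ε = (ΔQ_A/Q̄_A)/(ΔP_B/P̄_B) = (1117/3648.5)/(24.3/58.85) ≈ 0.741.

0.741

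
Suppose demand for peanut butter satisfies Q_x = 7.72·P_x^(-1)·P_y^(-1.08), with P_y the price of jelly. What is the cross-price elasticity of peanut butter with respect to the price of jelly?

-1.08

In a log-linear (constant-elasticity) demand function, the coefficient on the exponent of P_y is the cross-price elasticity.
ε = -1.08. Negative, so peanut butter and jelly are complements.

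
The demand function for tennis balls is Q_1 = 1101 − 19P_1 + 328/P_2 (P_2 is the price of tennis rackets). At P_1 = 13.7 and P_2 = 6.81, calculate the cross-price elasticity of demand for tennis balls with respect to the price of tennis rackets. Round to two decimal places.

At P_1 = 13.7 and P_2 = 6.81: Q_1 = 888.864.
∂Q_1/∂P_2 = −328/P_2² = -7.0726.
ε = (∂Q_1/∂P_2)(P_2/Q_1) = -7.0726 × (6.81/888.864) ≈ -0.05.

-0.05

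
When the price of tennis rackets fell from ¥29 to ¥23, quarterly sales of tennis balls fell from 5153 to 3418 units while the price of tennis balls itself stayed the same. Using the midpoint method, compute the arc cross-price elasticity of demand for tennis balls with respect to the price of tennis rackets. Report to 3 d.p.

1.754

ΔQ_A = 3418 − 5153 = -1735; ΔP_B = 23 − 29 = -6.
Midpoints: Q̄_A = 4285.5, P̄_B = 26.00.
ε = (ΔQ_A/Q̄_A)/(ΔP_B/P̄_B) = (-1735/4285.5)/(-6/26.00) ≈ 1.754.
ε > 0: tennis balls and tennis rackets are substitutes.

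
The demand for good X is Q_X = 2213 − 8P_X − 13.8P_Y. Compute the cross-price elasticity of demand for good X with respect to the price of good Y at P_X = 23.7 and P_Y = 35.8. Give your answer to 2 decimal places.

-0.32

At P_X = 23.7 and P_Y = 35.8: Q_X = 1529.36.
∂Q_X/∂P_Y = -13.8.
ε = (∂Q_X/∂P_Y)(P_Y/Q_X) = -13.8 × (35.8/1529.36) ≈ -0.32.
Since ε < 0, good X and good Y are complements.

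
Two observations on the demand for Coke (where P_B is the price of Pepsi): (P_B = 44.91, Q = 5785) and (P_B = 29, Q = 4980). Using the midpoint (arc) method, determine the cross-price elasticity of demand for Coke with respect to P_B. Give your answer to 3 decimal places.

ΔQ_A = 4980 − 5785 = -805; ΔP_B = 29 − 44.91 = -15.91.
Midpoints: Q̄_A = 5382.5, P̄_B = 36.95.
ε = (ΔQ_A/Q̄_A)/(ΔP_B/P̄_B) = (-805/5382.5)/(-15.91/36.95) ≈ 0.347.

0.347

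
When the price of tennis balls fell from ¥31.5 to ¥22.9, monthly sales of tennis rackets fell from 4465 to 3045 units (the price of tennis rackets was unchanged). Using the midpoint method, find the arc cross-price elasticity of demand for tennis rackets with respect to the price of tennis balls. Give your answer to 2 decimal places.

1.20

ΔQ_A = 3045 − 4465 = -1420; ΔP_B = 22.9 − 31.5 = -8.6.
Midpoints: Q̄_A = 3755.0, P̄_B = 27.20.
ε = (ΔQ_A/Q̄_A)/(ΔP_B/P̄_B) = (-1420/3755.0)/(-8.6/27.20) ≈ 1.20.
ε > 0: tennis rackets and tennis balls are substitutes.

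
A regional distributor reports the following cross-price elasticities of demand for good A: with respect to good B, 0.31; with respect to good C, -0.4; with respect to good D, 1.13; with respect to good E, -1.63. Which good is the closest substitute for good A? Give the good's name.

good D

Substitutes have ε > 0. Among the positive values, 1.13 (good D) is largest.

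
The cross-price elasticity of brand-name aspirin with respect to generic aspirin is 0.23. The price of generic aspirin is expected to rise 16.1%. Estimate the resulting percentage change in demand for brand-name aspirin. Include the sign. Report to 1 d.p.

%ΔQ ≈ ε × %ΔP of generic aspirin = 0.23 × (16.1%) = 3.7%.

3.7%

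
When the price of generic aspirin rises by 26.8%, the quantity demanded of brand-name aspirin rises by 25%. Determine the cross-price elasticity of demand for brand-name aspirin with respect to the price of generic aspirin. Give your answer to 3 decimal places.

0.933

ε = (%ΔQ of brand-name aspirin) / (%ΔP of generic aspirin) = (25%) / (26.8%) ≈ 0.933.
Positive cross-price elasticity: substitutes.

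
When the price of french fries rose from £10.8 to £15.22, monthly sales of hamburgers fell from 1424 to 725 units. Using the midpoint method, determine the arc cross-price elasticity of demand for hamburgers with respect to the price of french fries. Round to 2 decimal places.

-1.91

ΔQ_A = 725 − 1424 = -699; ΔP_B = 15.22 − 10.8 = 4.42.
Midpoints: Q̄_A = 1074.5, P̄_B = 13.01.
ε = (ΔQ_A/Q̄_A)/(ΔP_B/P̄_B) = (-699/1074.5)/(4.42/13.01) ≈ -1.91.
ε < 0: hamburgers and french fries are complements.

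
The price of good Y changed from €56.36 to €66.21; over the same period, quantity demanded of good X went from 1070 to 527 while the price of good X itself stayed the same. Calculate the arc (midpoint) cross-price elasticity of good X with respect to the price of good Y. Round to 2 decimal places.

ΔQ_X = 527 − 1070 = -543; ΔP_Y = 66.21 − 56.36 = 9.85.
Midpoints: Q̄_X = 798.5, P̄_Y = 61.28.
ε = (ΔQ_X/Q̄_X)/(ΔP_Y/P̄_Y) = (-543/798.5)/(9.85/61.28) ≈ -4.23.

-4.23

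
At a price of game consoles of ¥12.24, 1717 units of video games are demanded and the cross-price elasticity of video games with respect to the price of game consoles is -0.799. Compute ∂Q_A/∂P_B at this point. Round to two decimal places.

ε = (∂Q_A/∂P_B)·(P_B/Q_A) ⇒ ∂Q_A/∂P_B = ε·Q_A/P_B = -0.799 × 1717/12.24 ≈ -112.08.

-112.08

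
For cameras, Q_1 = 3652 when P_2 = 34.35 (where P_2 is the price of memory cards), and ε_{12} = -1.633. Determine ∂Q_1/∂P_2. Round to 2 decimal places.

ε = (∂Q_1/∂P_2)·(P_2/Q_1) ⇒ ∂Q_1/∂P_2 = ε·Q_1/P_2 = -1.633 × 3652/34.35 ≈ -173.62.

-173.62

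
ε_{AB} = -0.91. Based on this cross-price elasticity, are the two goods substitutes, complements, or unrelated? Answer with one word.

complements

ε = -0.91 < 0, so a higher price of good B lowers demand for good A: complements.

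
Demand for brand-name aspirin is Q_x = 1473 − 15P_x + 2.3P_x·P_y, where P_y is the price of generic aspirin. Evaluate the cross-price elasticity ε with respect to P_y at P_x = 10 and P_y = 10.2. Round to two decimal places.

0.15

At P_x = 10 and P_y = 10.2: Q_x = 1557.6.
∂Q_x/∂P_y = 2.3P_x = 2.3(10) = 23.0000.
ε = (∂Q_x/∂P_y)(P_y/Q_x) = 23.0000 × (10.2/1557.6) ≈ 0.15.
ε > 0: substitutes.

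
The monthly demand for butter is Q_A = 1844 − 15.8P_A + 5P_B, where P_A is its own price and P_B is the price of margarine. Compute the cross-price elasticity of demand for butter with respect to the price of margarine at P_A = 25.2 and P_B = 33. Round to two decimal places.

0.10

At P_A = 25.2 and P_B = 33: Q_A = 1610.84.
∂Q_A/∂P_B = 5.
ε = (∂Q_A/∂P_B)(P_B/Q_A) = 5 × (33/1610.84) ≈ 0.10.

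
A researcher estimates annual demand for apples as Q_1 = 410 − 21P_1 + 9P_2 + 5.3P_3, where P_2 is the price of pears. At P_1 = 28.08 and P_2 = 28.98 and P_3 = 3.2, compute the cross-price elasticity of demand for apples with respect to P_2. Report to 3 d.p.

At P_1 = 28.08 and P_2 = 28.98 and P_3 = 3.2: Q_1 = 98.1.
∂Q_1/∂P_2 = 9.
ε = (∂Q_1/∂P_2)(P_2/Q_1) = 9 × (28.98/98.1) ≈ 2.659.
Since ε > 0, apples and pears are substitutes.

2.659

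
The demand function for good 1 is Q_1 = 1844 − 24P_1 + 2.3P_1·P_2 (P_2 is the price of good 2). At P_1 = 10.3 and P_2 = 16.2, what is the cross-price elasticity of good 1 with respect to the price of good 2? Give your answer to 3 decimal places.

0.194

At P_1 = 10.3 and P_2 = 16.2: Q_1 = 1980.578.
∂Q_1/∂P_2 = 2.3P_1 = 2.3(10.3) = 23.6900.
ε = (∂Q_1/∂P_2)(P_2/Q_1) = 23.6900 × (16.2/1980.578) ≈ 0.194.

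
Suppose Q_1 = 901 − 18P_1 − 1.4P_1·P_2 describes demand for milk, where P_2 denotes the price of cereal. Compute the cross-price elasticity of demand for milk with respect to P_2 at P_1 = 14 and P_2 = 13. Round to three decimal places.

At P_1 = 14 and P_2 = 13: Q_1 = 394.2.
∂Q_1/∂P_2 = -1.4P_1 = -1.4(14) = -19.6000.
ε = (∂Q_1/∂P_2)(P_2/Q_1) = -19.6000 × (13/394.2) ≈ -0.646.

-0.646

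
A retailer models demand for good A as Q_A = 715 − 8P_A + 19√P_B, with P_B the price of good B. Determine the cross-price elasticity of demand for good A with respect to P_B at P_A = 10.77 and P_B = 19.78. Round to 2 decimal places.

At P_A = 10.77 and P_B = 19.78: Q_A = 713.342.
∂Q_A/∂P_B = 19/(2√P_B) = 19/(2√19.78) = 2.1360.
ε = (∂Q_A/∂P_B)(P_B/Q_A) = 2.1360 × (19.78/713.342) ≈ 0.06.
ε > 0: substitutes.

0.06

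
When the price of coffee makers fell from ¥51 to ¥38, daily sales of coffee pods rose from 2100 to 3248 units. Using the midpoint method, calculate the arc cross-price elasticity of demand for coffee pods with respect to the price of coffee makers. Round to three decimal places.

ΔQ_A = 3248 − 2100 = 1148; ΔP_B = 38 − 51 = -13.
Midpoints: Q̄_A = 2674.0, P̄_B = 44.50.
ε = (ΔQ_A/Q̄_A)/(ΔP_B/P̄_B) = (1148/2674.0)/(-13/44.50) ≈ -1.470.
ε < 0: coffee pods and coffee makers are complements.

-1.470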